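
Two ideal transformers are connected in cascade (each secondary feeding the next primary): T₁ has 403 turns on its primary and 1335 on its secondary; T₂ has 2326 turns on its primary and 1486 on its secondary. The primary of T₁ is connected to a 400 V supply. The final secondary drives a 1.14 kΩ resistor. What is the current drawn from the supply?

I_supply ≈ 1.57 A

Secondary of T₁: V = 400.00 × 1335/403 = 1325.1 V.
Secondary of T₂: V = 1325.1 × 1486/2326 = 846.54 V.
I_load = 846.54/1140 = 0.74258 A, so P_out = 846.54 × 0.74258 = 628.62 W.
All ideal ⇒ P_in = P_out, so I_supply = 628.62/400 = 1.57 A.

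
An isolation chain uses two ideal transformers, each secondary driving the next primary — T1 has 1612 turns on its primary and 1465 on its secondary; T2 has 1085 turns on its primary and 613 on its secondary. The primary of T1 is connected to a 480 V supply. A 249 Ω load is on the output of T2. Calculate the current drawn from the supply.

I_supply ≈ 0.508 A

Secondary of T1: V = 480.00 × 1465/1612 = 436.23 V.
Secondary of T2: V = 436.23 × 613/1085 = 246.46 V.
I_load = 246.46/249 = 0.98979 A, so P_out = 246.46 × 0.98979 = 243.94 W.
All ideal ⇒ P_in = P_out, so I_supply = 243.94/480 = 0.508 A.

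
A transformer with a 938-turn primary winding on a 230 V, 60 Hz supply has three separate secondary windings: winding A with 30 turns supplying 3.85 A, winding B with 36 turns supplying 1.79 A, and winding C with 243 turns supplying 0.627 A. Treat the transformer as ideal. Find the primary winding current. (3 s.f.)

I_p ≈ 0.354 A

V_A = 230 × 30/938 = 7.3561 V; V_B = 230 × 36/938 = 8.8273 V; V_C = 230 × 243/938 = 59.584 V.
P_out = V_A I_A + V_B I_B + V_C I_C = 7.3561×3.85 + 8.8273×1.79 + 59.584×0.627 = 28.321 + 15.801 + 37.359 = 81.481 W.
Ideal ⇒ P_in = P_out, so I_p = P_out/V_p = 81.481/230 = 0.354 A.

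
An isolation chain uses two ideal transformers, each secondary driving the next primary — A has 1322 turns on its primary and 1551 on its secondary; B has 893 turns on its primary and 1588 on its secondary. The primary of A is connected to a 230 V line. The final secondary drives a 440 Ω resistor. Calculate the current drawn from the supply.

After A: V = 230.00 × 1551/1322 = 269.84 V.
After B: V = 269.84 × 1588/893 = 479.85 V.
I_load = 479.85/440 = 1.0906 A, so P_out = 479.85 × 1.0906 = 523.31 W.
All ideal ⇒ P_in = P_out, so I_supply = 523.31/230 = 2.28 A.

I_supply ≈ 2.28 A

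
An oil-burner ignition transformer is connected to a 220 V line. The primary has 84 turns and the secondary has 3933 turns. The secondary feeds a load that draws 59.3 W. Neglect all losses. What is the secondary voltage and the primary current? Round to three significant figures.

V_s ≈ 10300 V, I_p ≈ 0.270 A

V_s = V_p × N_s/N_p = 220 × 3933/84 = 10301 V.
I_s = P/V_s = 59.3/10301 = 0.0057569 A.
I_p = I_s × N_s/N_p = 0.0057569 × 3933/84 = 0.270 A.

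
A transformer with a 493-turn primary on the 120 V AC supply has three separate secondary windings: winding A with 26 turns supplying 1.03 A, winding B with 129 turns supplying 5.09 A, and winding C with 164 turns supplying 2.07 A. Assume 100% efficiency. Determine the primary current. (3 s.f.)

I_p ≈ 2.07 A

V_A = 120 × 26/493 = 6.3286 V; V_B = 120 × 129/493 = 31.400 V; V_C = 120 × 164/493 = 39.919 V.
P_out = V_A I_A + V_B I_B + V_C I_C = 6.3286×1.03 + 31.400×5.09 + 39.919×2.07 = 6.5185 + 159.82 + 82.632 = 248.97 W.
Ideal ⇒ P_in = P_out, so I_p = P_out/V_p = 248.97/120 = 2.07 A.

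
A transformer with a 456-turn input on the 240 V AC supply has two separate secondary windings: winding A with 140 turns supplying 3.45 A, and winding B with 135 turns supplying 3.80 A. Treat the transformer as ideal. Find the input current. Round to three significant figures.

I_in ≈ 2.18 A

V_A = 240 × 140/456 = 73.684 V; V_B = 240 × 135/456 = 71.053 V.
P_out = V_A I_A + V_B I_B = 73.684×3.45 + 71.053×3.80 = 254.21 + 270.00 = 524.21 W.
Ideal ⇒ P_in = P_out, so I_in = P_out/V_in = 524.21/240 = 2.18 A.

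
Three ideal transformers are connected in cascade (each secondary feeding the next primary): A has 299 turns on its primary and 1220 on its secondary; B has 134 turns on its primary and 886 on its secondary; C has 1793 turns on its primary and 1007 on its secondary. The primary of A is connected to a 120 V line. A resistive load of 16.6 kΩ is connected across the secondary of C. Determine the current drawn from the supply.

I_supply ≈ 1.66 A

Secondary of A: V = 120.00 × 1220/299 = 489.63 V.
Secondary of B: V = 489.63 × 886/134 = 3237.4 V.
Secondary of C: V = 3237.4 × 1007/1793 = 1818.2 V.
I_load = 1818.2/16600 = 0.10953 A, so P_out = 1818.2 × 0.10953 = 199.15 W.
All ideal ⇒ P_in = P_out, so I_supply = 199.15/120 = 1.66 A.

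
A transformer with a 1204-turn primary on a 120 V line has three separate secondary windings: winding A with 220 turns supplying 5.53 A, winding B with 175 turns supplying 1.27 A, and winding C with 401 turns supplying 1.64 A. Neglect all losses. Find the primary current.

I_p ≈ 1.74 A

V_A = 120 × 220/1204 = 21.927 V; V_B = 120 × 175/1204 = 17.442 V; V_C = 120 × 401/1204 = 39.967 V.
P_out = V_A I_A + V_B I_B + V_C I_C = 21.927×5.53 + 17.442×1.27 + 39.967×1.64 = 121.26 + 22.151 + 65.546 = 208.95 W.
Ideal ⇒ P_in = P_out, so I_p = P_out/V_p = 208.95/120 = 1.74 A.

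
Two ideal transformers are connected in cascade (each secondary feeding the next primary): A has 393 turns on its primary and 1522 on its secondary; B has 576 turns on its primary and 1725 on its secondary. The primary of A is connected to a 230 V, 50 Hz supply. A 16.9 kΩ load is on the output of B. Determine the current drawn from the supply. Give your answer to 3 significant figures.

After A: V = 230.00 × 1522/393 = 890.74 V.
After B: V = 890.74 × 1725/576 = 2667.6 V.
I_load = 2667.6/16900 = 0.15784 A, so P_out = 2667.6 × 0.15784 = 421.06 W.
All ideal ⇒ P_in = P_out, so I_supply = 421.06/230 = 1.83 A.

I_supply ≈ 1.83 A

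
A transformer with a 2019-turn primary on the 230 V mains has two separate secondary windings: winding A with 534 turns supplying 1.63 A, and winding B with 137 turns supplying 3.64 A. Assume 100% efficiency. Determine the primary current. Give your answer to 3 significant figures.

V_A = 230 × 534/2019 = 60.832 V; V_B = 230 × 137/2019 = 15.607 V.
P_out = V_A I_A + V_B I_B = 60.832×1.63 + 15.607×3.64 = 99.156 + 56.809 = 155.96 W.
Ideal ⇒ P_in = P_out, so I_p = P_out/V_p = 155.96/230 = 0.678 A.

I_p ≈ 0.678 A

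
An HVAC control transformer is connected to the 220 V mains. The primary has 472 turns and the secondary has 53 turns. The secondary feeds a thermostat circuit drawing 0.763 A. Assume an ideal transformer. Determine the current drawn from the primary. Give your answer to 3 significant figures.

I_p ≈ 0.0857 A

For an ideal transformer I_p N_p = I_s N_s, so I_p = 0.763 × 53/472 = 0.0857 A.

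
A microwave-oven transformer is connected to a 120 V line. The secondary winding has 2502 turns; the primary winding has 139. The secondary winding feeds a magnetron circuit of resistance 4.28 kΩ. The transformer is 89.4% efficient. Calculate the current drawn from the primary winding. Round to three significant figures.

I_p ≈ 10.2 A

V_s = 120 × 2502/139 = 2160.0 V.
I_s = V_s/R = 2160.0/4280 = 0.50467 A.
P_out = V_s I_s = 2160.0 × 0.50467 = 1090.1 W.
P_in = P_out/η = 1090.1/0.894 = 1219.3 W.
I_p = P_in/V_p = 1219.3/120 = 10.2 A.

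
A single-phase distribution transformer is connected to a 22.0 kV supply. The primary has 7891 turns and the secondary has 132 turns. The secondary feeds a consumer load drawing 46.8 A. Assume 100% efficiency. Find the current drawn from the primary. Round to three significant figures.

For an ideal transformer I_p N_p = I_s N_s, so I_p = 46.8 × 132/7891 = 0.783 A.

I_p ≈ 0.783 A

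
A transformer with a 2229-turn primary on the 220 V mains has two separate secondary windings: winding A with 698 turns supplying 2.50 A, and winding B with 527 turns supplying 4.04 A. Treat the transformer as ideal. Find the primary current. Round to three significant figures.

I_p ≈ 1.74 A

V_A = 220 × 698/2229 = 68.892 V; V_B = 220 × 527/2229 = 52.014 V.
P_out = V_A I_A + V_B I_B = 68.892×2.50 + 52.014×4.04 = 172.23 + 210.14 = 382.37 W.
Ideal ⇒ P_in = P_out, so I_p = P_out/V_p = 382.37/220 = 1.74 A.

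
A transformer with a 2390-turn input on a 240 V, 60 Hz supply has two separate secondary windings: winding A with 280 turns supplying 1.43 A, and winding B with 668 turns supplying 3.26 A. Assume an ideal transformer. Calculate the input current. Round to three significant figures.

I_in ≈ 1.08 A

V_A = 240 × 280/2390 = 28.117 V; V_B = 240 × 668/2390 = 67.079 V.
P_out = V_A I_A + V_B I_B = 28.117×1.43 + 67.079×3.26 = 40.208 + 218.68 = 258.89 W.
Ideal ⇒ P_in = P_out, so I_in = P_out/V_in = 258.89/240 = 1.08 A.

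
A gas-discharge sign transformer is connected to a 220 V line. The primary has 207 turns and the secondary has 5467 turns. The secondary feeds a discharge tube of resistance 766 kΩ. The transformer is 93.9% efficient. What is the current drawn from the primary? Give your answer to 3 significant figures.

I_p ≈ 0.213 A

V_s = 220 × 5467/207 = 5810.3 V.
I_s = V_s/R = 5810.3/766000 = 0.0075853 A.
P_out = V_s I_s = 5810.3 × 0.0075853 = 44.073 W.
P_in = P_out/η = 44.073/0.939 = 46.936 W.
I_p = P_in/V_p = 46.936/220 = 0.213 A.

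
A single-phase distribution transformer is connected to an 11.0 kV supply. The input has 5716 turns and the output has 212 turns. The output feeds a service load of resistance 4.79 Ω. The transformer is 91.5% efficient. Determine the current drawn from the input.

I_in ≈ 3.45 A

V_out = 11000 × 212/5716 = 407.98 V.
I_out = V_out/R = 407.98/4.79 = 85.173 A.
P_out = V_out I_out = 407.98 × 85.173 = 34749 W.
P_in = P_out/η = 34749/0.915 = 37977 W.
I_in = P_in/V_in = 37977/11000 = 3.45 A.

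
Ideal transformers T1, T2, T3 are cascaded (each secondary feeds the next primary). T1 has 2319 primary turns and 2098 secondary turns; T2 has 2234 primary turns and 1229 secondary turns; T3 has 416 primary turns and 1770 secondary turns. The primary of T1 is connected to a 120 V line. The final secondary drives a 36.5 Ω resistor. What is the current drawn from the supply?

I_supply ≈ 14.7 A

After T1: V = 120.00 × 2098/2319 = 108.56 V.
After T2: V = 108.56 × 1229/2234 = 59.725 V.
After T3: V = 59.725 × 1770/416 = 254.12 V.
I_load = 254.12/36.5 = 6.9621 A, so P_out = 254.12 × 6.9621 = 1769.2 W.
All ideal ⇒ P_in = P_out, so I_supply = 1769.2/120 = 14.7 A.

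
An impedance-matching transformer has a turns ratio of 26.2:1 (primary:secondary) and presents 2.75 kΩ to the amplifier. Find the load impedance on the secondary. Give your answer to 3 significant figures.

Z_s ≈ 4.01 Ω

Z_s = Z_p/(N_p/N_s)² = 2750/26.2² = 4.01 Ω.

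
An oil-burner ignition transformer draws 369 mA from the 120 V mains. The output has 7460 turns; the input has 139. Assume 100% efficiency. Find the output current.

I_out/I_in = N_in/N_out, so I_out = 0.369 × 139/7460 = 0.00688 A.

I_out ≈ 0.00688 A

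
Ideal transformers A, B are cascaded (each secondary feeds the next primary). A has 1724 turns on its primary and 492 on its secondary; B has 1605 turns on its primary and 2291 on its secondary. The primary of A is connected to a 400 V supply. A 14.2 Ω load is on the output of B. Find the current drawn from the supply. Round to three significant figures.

After A: V = 400.00 × 492/1724 = 114.15 V.
After B: V = 114.15 × 2291/1605 = 162.94 V.
I_load = 162.94/14.2 = 11.475 A, so P_out = 162.94 × 11.475 = 1869.8 W.
All ideal ⇒ P_in = P_out, so I_supply = 1869.8/400 = 4.67 A.

I_supply ≈ 4.67 A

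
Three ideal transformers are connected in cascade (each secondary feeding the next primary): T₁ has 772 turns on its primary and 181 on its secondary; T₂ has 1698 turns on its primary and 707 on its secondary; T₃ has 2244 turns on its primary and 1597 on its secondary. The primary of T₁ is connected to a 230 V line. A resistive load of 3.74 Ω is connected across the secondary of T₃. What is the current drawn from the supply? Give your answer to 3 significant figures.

After T₁: V = 230.00 × 181/772 = 53.925 V.
After T₂: V = 53.925 × 707/1698 = 22.453 V.
After T₃: V = 22.453 × 1597/2244 = 15.979 V.
I_load = 15.979/3.74 = 4.2725 A, so P_out = 15.979 × 4.2725 = 68.271 W.
All ideal ⇒ P_in = P_out, so I_supply = 68.271/230 = 0.297 A.

I_supply ≈ 0.297 A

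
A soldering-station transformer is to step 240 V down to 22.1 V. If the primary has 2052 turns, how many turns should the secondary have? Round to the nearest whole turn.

N_s/N_p = V_s/V_p, so N_s = 2052 × 22.1/240 = 189.0 ≈ 189 turns.

N_s = 189 turns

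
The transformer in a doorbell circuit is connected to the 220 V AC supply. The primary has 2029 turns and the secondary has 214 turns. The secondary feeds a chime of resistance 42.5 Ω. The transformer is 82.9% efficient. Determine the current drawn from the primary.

V_s = 220 × 214/2029 = 23.204 V.
I_s = V_s/R = 23.204/42.5 = 0.54597 A.
P_out = V_s I_s = 23.204 × 0.54597 = 12.668 W.
P_in = P_out/η = 12.668/0.829 = 15.281 W.
I_p = P_in/V_p = 15.281/220 = 0.0695 A.

I_p ≈ 0.0695 A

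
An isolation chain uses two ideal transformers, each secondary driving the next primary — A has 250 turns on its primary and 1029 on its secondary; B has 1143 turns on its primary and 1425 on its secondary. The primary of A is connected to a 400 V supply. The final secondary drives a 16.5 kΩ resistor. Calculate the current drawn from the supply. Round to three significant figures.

I_supply ≈ 0.638 A

After A: V = 400.00 × 1029/250 = 1646.4 V.
After B: V = 1646.4 × 1425/1143 = 2052.6 V.
I_load = 2052.6/16500 = 0.12440 A, so P_out = 2052.6 × 0.12440 = 255.34 W.
All ideal ⇒ P_in = P_out, so I_supply = 255.34/400 = 0.638 A.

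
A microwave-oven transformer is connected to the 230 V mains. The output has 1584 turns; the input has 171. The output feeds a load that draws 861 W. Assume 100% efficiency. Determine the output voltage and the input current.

V_out = V_in × N_out/N_in = 230 × 1584/171 = 2130.5 V.
I_out = P/V_out = 861/2130.5 = 0.40413 A.
I_in = I_out × N_out/N_in = 0.40413 × 1584/171 = 3.74 A.

V_out ≈ 2130 V, I_in ≈ 3.74 A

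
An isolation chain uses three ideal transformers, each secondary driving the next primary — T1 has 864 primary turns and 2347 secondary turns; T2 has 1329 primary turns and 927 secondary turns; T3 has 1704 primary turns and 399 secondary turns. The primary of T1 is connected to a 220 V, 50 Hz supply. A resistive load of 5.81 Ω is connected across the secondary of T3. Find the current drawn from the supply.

Secondary of T1: V = 220.00 × 2347/864 = 597.62 V.
Secondary of T2: V = 597.62 × 927/1329 = 416.85 V.
Secondary of T3: V = 416.85 × 399/1704 = 97.607 V.
I_load = 97.607/5.81 = 16.800 A, so P_out = 97.607 × 16.800 = 1639.8 W.
All ideal ⇒ P_in = P_out, so I_supply = 1639.8/220 = 7.45 A.

I_supply ≈ 7.45 A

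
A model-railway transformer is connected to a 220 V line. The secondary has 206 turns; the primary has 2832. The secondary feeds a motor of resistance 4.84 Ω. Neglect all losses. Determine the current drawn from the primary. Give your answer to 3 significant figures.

V_s = V_p × N_s/N_p = 220 × 206/2832 = 16.003 V.
I_s = V_s/R = 16.003/4.84 = 3.3064 A.
For an ideal transformer I_p N_p = I_s N_s, so I_p = 3.3064 × 206/2832 = 0.241 A.

I_p ≈ 0.241 A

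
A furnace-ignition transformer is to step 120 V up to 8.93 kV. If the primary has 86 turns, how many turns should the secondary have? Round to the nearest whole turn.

N_s = 6400 turns

N_s/N_p = V_s/V_p, so N_s = 86 × 8930/120 = 6399.8 ≈ 6400 turns.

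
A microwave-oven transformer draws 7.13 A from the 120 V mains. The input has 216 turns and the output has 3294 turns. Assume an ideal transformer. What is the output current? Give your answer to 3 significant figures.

I_out ≈ 0.468 A

I_out/I_in = N_in/N_out, so I_out = 7.13 × 216/3294 = 0.468 A.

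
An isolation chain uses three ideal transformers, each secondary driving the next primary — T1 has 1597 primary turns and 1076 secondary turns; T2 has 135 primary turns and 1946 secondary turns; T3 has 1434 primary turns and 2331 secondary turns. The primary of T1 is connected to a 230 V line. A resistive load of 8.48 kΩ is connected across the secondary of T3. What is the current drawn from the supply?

I_supply ≈ 6.76 A

After T1: V = 230.00 × 1076/1597 = 154.97 V.
After T2: V = 154.97 × 1946/135 = 2233.8 V.
After T3: V = 2233.8 × 2331/1434 = 3631.1 V.
I_load = 3631.1/8480 = 0.42819 A, so P_out = 3631.1 × 0.42819 = 1554.8 W.
All ideal ⇒ P_in = P_out, so I_supply = 1554.8/230 = 6.76 A.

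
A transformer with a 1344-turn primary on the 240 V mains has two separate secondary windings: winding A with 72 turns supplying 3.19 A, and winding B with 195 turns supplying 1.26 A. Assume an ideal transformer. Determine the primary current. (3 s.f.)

I_p ≈ 0.354 A

V_A = 240 × 72/1344 = 12.857 V; V_B = 240 × 195/1344 = 34.821 V.
P_out = V_A I_A + V_B I_B = 12.857×3.19 + 34.821×1.26 = 41.014 + 43.875 = 84.889 W.
Ideal ⇒ P_in = P_out, so I_p = P_out/V_p = 84.889/240 = 0.354 A.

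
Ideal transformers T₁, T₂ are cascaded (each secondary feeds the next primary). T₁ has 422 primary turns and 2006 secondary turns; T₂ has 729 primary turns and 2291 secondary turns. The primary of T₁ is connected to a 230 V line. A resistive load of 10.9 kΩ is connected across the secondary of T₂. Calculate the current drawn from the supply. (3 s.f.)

I_supply ≈ 4.71 A

Secondary of T₁: V = 230.00 × 2006/422 = 1093.3 V.
Secondary of T₂: V = 1093.3 × 2291/729 = 3435.9 V.
I_load = 3435.9/10900 = 0.31522 A, so P_out = 3435.9 × 0.31522 = 1083.1 W.
All ideal ⇒ P_in = P_out, so I_supply = 1083.1/230 = 4.71 A.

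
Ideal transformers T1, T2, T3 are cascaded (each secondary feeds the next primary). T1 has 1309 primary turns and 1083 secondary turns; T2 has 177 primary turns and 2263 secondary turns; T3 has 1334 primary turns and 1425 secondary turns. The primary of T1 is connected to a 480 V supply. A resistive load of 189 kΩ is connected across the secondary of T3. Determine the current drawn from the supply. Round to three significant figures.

I_supply ≈ 0.324 A

Secondary of T1: V = 480.00 × 1083/1309 = 397.13 V.
Secondary of T2: V = 397.13 × 2263/177 = 5077.4 V.
Secondary of T3: V = 5077.4 × 1425/1334 = 5423.8 V.
I_load = 5423.8/189000 = 0.028697 A, so P_out = 5423.8 × 0.028697 = 155.65 W.
All ideal ⇒ P_in = P_out, so I_supply = 155.65/480 = 0.324 A.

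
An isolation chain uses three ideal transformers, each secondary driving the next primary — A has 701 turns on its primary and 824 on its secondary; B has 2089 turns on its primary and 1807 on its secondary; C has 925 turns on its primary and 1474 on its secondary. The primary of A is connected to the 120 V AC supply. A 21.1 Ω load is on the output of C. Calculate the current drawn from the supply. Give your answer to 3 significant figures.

I_supply ≈ 14.9 A

After A: V = 120.00 × 824/701 = 141.06 V.
After B: V = 141.06 × 1807/2089 = 122.01 V.
After C: V = 122.01 × 1474/925 = 194.43 V.
I_load = 194.43/21.1 = 9.2147 A, so P_out = 194.43 × 9.2147 = 1791.6 W.
All ideal ⇒ P_in = P_out, so I_supply = 1791.6/120 = 14.9 A.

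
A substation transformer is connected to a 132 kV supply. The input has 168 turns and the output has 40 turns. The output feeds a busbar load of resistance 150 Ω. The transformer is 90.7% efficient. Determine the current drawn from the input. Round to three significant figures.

V_out = 132000 × 40/168 = 31429 V.
I_out = V_out/R = 31429/150 = 209.52 A.
P_out = V_out I_out = 31429 × 209.52 = 6.5850×10^6 W.
P_in = P_out/η = 6.5850×10^6/0.907 = 7.2602×10^6 W.
I_in = P_in/V_in = 7.2602×10^6/132000 = 55.0 A.

I_in ≈ 55.0 A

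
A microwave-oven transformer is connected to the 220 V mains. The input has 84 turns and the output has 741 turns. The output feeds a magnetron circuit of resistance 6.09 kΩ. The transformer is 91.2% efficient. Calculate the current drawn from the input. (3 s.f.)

V_out = 220 × 741/84 = 1940.7 V.
I_out = V_out/R = 1940.7/6090 = 0.31867 A.
P_out = V_out I_out = 1940.7 × 0.31867 = 618.45 W.
P_in = P_out/η = 618.45/0.912 = 678.13 W.
I_in = P_in/V_in = 678.13/220 = 3.08 A.

I_in ≈ 3.08 A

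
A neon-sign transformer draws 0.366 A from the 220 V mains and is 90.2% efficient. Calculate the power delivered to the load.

P_out ≈ 72.6 W

P_in = V_p I_p = 220 × 0.366 = 80.520 W.
P_out = η P_in = 0.902 × 80.520 = 72.6 W.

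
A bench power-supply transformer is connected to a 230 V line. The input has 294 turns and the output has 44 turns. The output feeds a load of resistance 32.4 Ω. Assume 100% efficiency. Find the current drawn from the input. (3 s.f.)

V_out = V_in × N_out/N_in = 230 × 44/294 = 34.422 V.
I_out = V_out/R = 34.422/32.4 = 1.0624 A.
For an ideal transformer I_in N_in = I_out N_out, so I_in = 1.0624 × 44/294 = 0.159 A.

I_in ≈ 0.159 A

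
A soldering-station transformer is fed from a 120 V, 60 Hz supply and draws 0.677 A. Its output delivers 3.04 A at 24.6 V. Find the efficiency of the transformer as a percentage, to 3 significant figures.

P_in = 120 × 0.677 = 81.2400 W.
P_out = 24.6 × 3.04 = 74.7840 W.
η = P_out/P_in = 74.7840/81.2400 = 0.921.

η ≈ 92.1%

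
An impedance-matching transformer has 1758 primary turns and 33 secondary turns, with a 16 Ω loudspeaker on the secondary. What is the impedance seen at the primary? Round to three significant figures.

Z_p = (N_p/N_s)² × Z_s = (1758/33)² × 16 = 45400 Ω.

Z_p ≈ 45400 Ω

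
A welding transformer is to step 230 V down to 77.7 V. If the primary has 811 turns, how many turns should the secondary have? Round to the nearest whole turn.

N_s/N_p = V_s/V_p, so N_s = 811 × 77.7/230 = 274.0 ≈ 274 turns.

N_s = 274 turns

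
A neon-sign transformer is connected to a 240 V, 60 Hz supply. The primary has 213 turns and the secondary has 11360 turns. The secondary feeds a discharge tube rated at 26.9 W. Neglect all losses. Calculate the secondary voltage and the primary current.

V_s = V_p × N_s/N_p = 240 × 11360/213 = 12800 V.
I_s = P/V_s = 26.9/12800 = 0.0021016 A.
I_p = I_s × N_s/N_p = 0.0021016 × 11360/213 = 0.112 A.

V_s ≈ 12800 V, I_p ≈ 0.112 A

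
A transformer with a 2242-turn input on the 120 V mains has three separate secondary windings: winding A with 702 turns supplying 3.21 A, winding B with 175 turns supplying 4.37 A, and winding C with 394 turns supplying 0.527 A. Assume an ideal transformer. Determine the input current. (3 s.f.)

I_in ≈ 1.44 A

V_A = 120 × 702/2242 = 37.574 V; V_B = 120 × 175/2242 = 9.3666 V; V_C = 120 × 394/2242 = 21.088 V.
P_out = V_A I_A + V_B I_B + V_C I_C = 37.574×3.21 + 9.3666×4.37 + 21.088×0.527 = 120.61 + 40.932 + 11.114 = 172.66 W.
Ideal ⇒ P_in = P_out, so I_in = P_out/V_in = 172.66/120 = 1.44 A.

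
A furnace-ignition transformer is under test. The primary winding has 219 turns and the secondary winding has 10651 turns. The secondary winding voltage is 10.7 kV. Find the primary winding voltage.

V_p ≈ 220 V

V_p/V_s = N_p/N_s, so V_p = 10700 × 219/10651 = 220 V.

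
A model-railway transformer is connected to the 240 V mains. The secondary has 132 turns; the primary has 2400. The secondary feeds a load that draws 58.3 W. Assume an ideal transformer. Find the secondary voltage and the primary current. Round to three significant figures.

V_s ≈ 13.2 V, I_p ≈ 0.243 A

V_s = V_p × N_s/N_p = 240 × 132/2400 = 13.200 V.
I_s = P/V_s = 58.3/13.200 = 4.4167 A.
I_p = I_s × N_s/N_p = 4.4167 × 132/2400 = 0.243 A.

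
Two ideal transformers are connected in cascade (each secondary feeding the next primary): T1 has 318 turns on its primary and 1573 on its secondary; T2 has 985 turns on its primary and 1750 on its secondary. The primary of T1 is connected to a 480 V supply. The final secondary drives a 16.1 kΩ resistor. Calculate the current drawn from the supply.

I_supply ≈ 2.30 A

Secondary of T1: V = 480.00 × 1573/318 = 2374.3 V.
Secondary of T2: V = 2374.3 × 1750/985 = 4218.4 V.
I_load = 4218.4/16100 = 0.26201 A, so P_out = 4218.4 × 0.26201 = 1105.3 W.
All ideal ⇒ P_in = P_out, so I_supply = 1105.3/480 = 2.30 A.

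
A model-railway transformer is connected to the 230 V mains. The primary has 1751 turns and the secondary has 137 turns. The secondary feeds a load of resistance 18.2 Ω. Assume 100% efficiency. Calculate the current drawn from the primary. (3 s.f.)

I_p ≈ 0.0774 A

V_s = V_p × N_s/N_p = 230 × 137/1751 = 17.995 V.
I_s = V_s/R = 17.995/18.2 = 0.98876 A.
For an ideal transformer I_p N_p = I_s N_s, so I_p = 0.98876 × 137/1751 = 0.0774 A.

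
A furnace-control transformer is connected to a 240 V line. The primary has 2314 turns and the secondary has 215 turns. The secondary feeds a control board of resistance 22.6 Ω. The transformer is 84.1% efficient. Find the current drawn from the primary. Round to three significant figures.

V_s = 240 × 215/2314 = 22.299 V.
I_s = V_s/R = 22.299/22.6 = 0.98668 A.
P_out = V_s I_s = 22.299 × 0.98668 = 22.002 W.
P_in = P_out/η = 22.002/0.841 = 26.162 W.
I_p = P_in/V_p = 26.162/240 = 0.109 A.

I_p ≈ 0.109 A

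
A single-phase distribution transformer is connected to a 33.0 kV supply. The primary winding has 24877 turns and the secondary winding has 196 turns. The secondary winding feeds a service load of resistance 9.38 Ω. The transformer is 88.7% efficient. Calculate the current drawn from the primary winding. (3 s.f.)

I_p ≈ 0.246 A

V_s = 33000 × 196/24877 = 260.00 V.
I_s = V_s/R = 260.00/9.38 = 27.718 A.
P_out = V_s I_s = 260.00 × 27.718 = 7206.8 W.
P_in = P_out/η = 7206.8/0.887 = 8124.9 W.
I_p = P_in/V_p = 8124.9/33000 = 0.246 A.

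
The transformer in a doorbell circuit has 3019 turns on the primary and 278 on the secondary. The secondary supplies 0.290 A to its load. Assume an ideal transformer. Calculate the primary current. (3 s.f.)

I_p ≈ 0.0267 A

For an ideal transformer I_p/I_s = N_s/N_p, so I_p = 0.290 × 278/3019 = 0.0267 A.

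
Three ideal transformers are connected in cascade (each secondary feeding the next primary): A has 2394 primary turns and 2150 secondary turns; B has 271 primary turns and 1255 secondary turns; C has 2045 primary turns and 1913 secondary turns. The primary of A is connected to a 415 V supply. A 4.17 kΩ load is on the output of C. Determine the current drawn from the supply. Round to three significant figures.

I_supply ≈ 1.51 A

After A: V = 415.00 × 2150/2394 = 372.70 V.
After B: V = 372.70 × 1255/271 = 1726.0 V.
After C: V = 1726.0 × 1913/2045 = 1614.6 V.
I_load = 1614.6/4170 = 0.38719 A, so P_out = 1614.6 × 0.38719 = 625.15 W.
All ideal ⇒ P_in = P_out, so I_supply = 625.15/415 = 1.51 A.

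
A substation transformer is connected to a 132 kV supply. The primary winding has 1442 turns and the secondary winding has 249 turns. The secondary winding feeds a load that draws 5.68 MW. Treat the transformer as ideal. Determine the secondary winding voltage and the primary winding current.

V_s = V_p × N_s/N_p = 132000 × 249/1442 = 22793 V.
I_s = P/V_s = 5.68×10^6/22793 = 249.20 A.
I_p = I_s × N_s/N_p = 249.20 × 249/1442 = 43.0 A.

V_s ≈ 22800 V, I_p ≈ 43.0 A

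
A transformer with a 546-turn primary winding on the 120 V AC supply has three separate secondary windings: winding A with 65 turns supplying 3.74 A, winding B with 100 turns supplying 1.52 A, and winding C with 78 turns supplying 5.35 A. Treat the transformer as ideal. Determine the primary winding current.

V_A = 120 × 65/546 = 14.286 V; V_B = 120 × 100/546 = 21.978 V; V_C = 120 × 78/546 = 17.143 V.
P_out = V_A I_A + V_B I_B + V_C I_C = 14.286×3.74 + 21.978×1.52 + 17.143×5.35 = 53.429 + 33.407 + 91.714 = 178.55 W.
Ideal ⇒ P_in = P_out, so I_p = P_out/V_p = 178.55/120 = 1.49 A.

I_p ≈ 1.49 A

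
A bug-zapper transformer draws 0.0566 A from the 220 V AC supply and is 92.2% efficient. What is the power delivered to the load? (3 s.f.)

P_in = V_p I_p = 220 × 0.0566 = 12.452 W.
P_out = η P_in = 0.922 × 12.452 = 11.5 W.

P_out ≈ 11.5 W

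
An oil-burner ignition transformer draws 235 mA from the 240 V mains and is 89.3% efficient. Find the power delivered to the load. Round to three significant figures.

P_in = V_p I_p = 240 × 0.235 = 56.400 W.
P_out = η P_in = 0.893 × 56.400 = 50.4 W.

P_out ≈ 50.4 W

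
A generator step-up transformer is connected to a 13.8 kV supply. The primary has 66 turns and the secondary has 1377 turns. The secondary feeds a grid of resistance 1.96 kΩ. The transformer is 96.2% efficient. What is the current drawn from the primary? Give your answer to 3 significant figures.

I_p ≈ 3190 A

V_s = 13800 × 1377/66 = 287920 V.
I_s = V_s/R = 287920/1960 = 146.90 A.
P_out = V_s I_s = 287920 × 146.90 = 4.2294×10^7 W.
P_in = P_out/η = 4.2294×10^7/0.962 = 4.3965×10^7 W.
I_p = P_in/V_p = 4.3965×10^7/13800 = 3190 A.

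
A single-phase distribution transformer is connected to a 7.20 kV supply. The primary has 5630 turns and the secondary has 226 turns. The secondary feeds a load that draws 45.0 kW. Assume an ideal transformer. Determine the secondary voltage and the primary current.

V_s ≈ 289 V, I_p ≈ 6.25 A

V_s = V_p × N_s/N_p = 7200 × 226/5630 = 289.02 V.
I_s = P/V_s = 45000/289.02 = 155.70 A.
I_p = I_s × N_s/N_p = 155.70 × 226/5630 = 6.25 A.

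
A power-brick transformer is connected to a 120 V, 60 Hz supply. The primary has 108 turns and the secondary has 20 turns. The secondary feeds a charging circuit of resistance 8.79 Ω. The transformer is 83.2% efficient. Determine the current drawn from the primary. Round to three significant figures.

V_s = 120 × 20/108 = 22.222 V.
I_s = V_s/R = 22.222/8.79 = 2.5281 A.
P_out = V_s I_s = 22.222 × 2.5281 = 56.181 W.
P_in = P_out/η = 56.181/0.832 = 67.525 W.
I_p = P_in/V_p = 67.525/120 = 0.563 A.

I_p ≈ 0.563 A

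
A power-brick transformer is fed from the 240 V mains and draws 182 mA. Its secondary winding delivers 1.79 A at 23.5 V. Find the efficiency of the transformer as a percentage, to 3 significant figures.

P_in = 240 × 0.182 = 43.6800 W.
P_out = 23.5 × 1.79 = 42.0650 W.
η = P_out/P_in = 42.0650/43.6800 = 0.963.

η ≈ 96.3%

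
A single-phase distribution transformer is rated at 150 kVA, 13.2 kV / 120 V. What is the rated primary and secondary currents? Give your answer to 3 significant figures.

I_p = S/V_p = 150000/13200 = 11.4 A.
I_s = S/V_s = 150000/120 = 1250 A.

I_p ≈ 11.4 A, I_s ≈ 1250 A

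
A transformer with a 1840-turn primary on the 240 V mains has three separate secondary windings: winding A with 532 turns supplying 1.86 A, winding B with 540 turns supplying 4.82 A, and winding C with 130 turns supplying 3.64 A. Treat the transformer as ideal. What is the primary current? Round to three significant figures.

I_p ≈ 2.21 A

V_A = 240 × 532/1840 = 69.391 V; V_B = 240 × 540/1840 = 70.435 V; V_C = 240 × 130/1840 = 16.957 V.
P_out = V_A I_A + V_B I_B + V_C I_C = 69.391×1.86 + 70.435×4.82 + 16.957×3.64 = 129.07 + 339.50 + 61.722 = 530.29 W.
Ideal ⇒ P_in = P_out, so I_p = P_out/V_p = 530.29/240 = 2.21 A.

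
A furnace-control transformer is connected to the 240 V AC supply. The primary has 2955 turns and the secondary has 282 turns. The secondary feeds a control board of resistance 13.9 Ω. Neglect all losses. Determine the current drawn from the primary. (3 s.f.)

V_s = V_p × N_s/N_p = 240 × 282/2955 = 22.904 V.
I_s = V_s/R = 22.904/13.9 = 1.6477 A.
For an ideal transformer I_p N_p = I_s N_s, so I_p = 1.6477 × 282/2955 = 0.157 A.

I_p ≈ 0.157 A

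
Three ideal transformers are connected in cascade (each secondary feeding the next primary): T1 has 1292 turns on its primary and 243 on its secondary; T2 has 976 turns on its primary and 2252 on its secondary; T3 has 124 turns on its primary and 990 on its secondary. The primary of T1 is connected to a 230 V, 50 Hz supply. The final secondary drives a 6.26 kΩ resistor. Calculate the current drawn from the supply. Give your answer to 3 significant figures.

I_supply ≈ 0.441 A

Secondary of T1: V = 230.00 × 243/1292 = 43.259 V.
Secondary of T2: V = 43.259 × 2252/976 = 99.814 V.
Secondary of T3: V = 99.814 × 990/124 = 796.90 V.
I_load = 796.90/6260 = 0.12730 A, so P_out = 796.90 × 0.12730 = 101.45 W.
All ideal ⇒ P_in = P_out, so I_supply = 101.45/230 = 0.441 A.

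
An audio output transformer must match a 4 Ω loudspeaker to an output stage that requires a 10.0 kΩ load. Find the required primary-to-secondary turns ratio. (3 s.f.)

Z_p/Z_s = (N_p/N_s)², so N_p/N_s = √(10000/4) = √2500 = 50.0.

N_p/N_s ≈ 50.0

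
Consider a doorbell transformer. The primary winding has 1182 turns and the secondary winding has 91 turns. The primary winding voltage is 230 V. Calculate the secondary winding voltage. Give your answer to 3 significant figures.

V_s/V_p = N_s/N_p, so V_s = 230 × 91/1182 = 17.7 V.

V_s ≈ 17.7 V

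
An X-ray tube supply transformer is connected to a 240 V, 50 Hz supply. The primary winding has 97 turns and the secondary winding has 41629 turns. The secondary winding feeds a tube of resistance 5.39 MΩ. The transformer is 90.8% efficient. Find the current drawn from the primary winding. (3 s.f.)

I_p ≈ 9.03 A

V_s = 240 × 41629/97 = 103000 V.
I_s = V_s/R = 103000/(5.39×10^6) = 0.019109 A.
P_out = V_s I_s = 103000 × 0.019109 = 1968.3 W.
P_in = P_out/η = 1968.3/0.908 = 2167.7 W.
I_p = P_in/V_p = 2167.7/240 = 9.03 A.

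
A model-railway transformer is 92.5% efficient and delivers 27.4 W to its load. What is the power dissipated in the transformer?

P_in = P_out/η = 27.4/0.925 = 29.6216 W.
P_loss = P_in − P_out = 29.6216 − 27.4 = 2.22 W.

P_loss ≈ 2.22 W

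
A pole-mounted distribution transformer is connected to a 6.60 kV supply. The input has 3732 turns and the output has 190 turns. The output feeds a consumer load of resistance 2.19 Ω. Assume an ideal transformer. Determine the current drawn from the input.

V_out = V_in × N_out/N_in = 6600 × 190/3732 = 336.01 V.
I_out = V_out/R = 336.01/2.19 = 153.43 A.
For an ideal transformer I_in N_in = I_out N_out, so I_in = 153.43 × 190/3732 = 7.81 A.

I_in ≈ 7.81 A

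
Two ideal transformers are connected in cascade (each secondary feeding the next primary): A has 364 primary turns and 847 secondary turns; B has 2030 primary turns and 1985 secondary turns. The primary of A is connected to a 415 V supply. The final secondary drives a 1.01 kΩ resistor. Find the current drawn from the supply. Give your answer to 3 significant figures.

After A: V = 415.00 × 847/364 = 965.67 V.
After B: V = 965.67 × 1985/2030 = 944.27 V.
I_load = 944.27/1010 = 0.93492 A, so P_out = 944.27 × 0.93492 = 882.81 W.
All ideal ⇒ P_in = P_out, so I_supply = 882.81/415 = 2.13 A.

I_supply ≈ 2.13 A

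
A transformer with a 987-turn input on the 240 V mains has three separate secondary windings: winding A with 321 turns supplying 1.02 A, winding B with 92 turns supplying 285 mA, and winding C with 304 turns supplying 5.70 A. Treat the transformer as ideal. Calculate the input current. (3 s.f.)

I_in ≈ 2.11 A

V_A = 240 × 321/987 = 78.055 V; V_B = 240 × 92/987 = 22.371 V; V_C = 240 × 304/987 = 73.921 V.
P_out = V_A I_A + V_B I_B + V_C I_C = 78.055×1.02 + 22.371×0.285 + 73.921×5.70 = 79.616 + 6.3757 + 421.35 = 507.34 W.
Ideal ⇒ P_in = P_out, so I_in = P_out/V_in = 507.34/240 = 2.11 A.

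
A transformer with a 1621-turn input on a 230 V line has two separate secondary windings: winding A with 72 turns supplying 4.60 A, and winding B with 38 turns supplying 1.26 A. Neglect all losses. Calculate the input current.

I_in ≈ 0.234 A

V_A = 230 × 72/1621 = 10.216 V; V_B = 230 × 38/1621 = 5.3917 V.
P_out = V_A I_A + V_B I_B = 10.216×4.60 + 5.3917×1.26 = 46.993 + 6.7936 = 53.787 W.
Ideal ⇒ P_in = P_out, so I_in = P_out/V_in = 53.787/230 = 0.234 A.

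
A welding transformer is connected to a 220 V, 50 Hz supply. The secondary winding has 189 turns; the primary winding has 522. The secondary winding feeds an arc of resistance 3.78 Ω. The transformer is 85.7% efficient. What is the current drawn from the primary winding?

V_s = 220 × 189/522 = 79.655 V.
I_s = V_s/R = 79.655/3.78 = 21.073 A.
P_out = V_s I_s = 79.655 × 21.073 = 1678.6 W.
P_in = P_out/η = 1678.6/0.857 = 1958.6 W.
I_p = P_in/V_p = 1958.6/220 = 8.90 A.

I_p ≈ 8.90 A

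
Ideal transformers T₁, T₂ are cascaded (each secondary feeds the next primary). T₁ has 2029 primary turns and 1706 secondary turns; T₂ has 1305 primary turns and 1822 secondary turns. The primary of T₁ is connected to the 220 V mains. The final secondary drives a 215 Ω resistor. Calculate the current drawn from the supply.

I_supply ≈ 1.41 A

Secondary of T₁: V = 220.00 × 1706/2029 = 184.98 V.
Secondary of T₂: V = 184.98 × 1822/1305 = 258.26 V.
I_load = 258.26/215 = 1.2012 A, so P_out = 258.26 × 1.2012 = 310.22 W.
All ideal ⇒ P_in = P_out, so I_supply = 310.22/220 = 1.41 A.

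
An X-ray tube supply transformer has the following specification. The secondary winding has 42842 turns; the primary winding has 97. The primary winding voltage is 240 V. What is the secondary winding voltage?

V_s ≈ 106000 V

V_s/V_p = N_s/N_p, so V_s = 240 × 42842/97 = 106000 V.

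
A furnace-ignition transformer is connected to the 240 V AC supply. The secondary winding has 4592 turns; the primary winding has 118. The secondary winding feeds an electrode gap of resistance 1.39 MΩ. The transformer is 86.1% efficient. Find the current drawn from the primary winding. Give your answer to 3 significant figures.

I_p ≈ 0.304 A

V_s = 240 × 4592/118 = 9339.7 V.
I_s = V_s/R = 9339.7/(1.39×10^6) = 0.0067192 A.
P_out = V_s I_s = 9339.7 × 0.0067192 = 62.755 W.
P_in = P_out/η = 62.755/0.861 = 72.886 W.
I_p = P_in/V_p = 72.886/240 = 0.304 A.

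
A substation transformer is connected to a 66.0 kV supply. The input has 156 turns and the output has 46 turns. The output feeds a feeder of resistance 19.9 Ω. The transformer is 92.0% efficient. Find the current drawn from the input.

V_out = 66000 × 46/156 = 19462 V.
I_out = V_out/R = 19462/19.9 = 977.97 A.
P_out = V_out I_out = 19462 × 977.97 = 1.9033×10^7 W.
P_in = P_out/η = 1.9033×10^7/0.920 = 2.0688×10^7 W.
I_in = P_in/V_in = 2.0688×10^7/66000 = 313 A.

I_in ≈ 313 A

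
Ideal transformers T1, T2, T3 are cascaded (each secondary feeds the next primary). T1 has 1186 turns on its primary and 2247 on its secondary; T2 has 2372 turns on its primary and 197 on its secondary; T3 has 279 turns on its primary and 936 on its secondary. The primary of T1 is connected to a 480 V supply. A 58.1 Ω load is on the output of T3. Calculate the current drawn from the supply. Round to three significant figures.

I_supply ≈ 2.30 A

After T1: V = 480.00 × 2247/1186 = 909.41 V.
After T2: V = 909.41 × 197/2372 = 75.529 V.
After T3: V = 75.529 × 936/279 = 253.39 V.
I_load = 253.39/58.1 = 4.3612 A, so P_out = 253.39 × 4.3612 = 1105.1 W.
All ideal ⇒ P_in = P_out, so I_supply = 1105.1/480 = 2.30 A.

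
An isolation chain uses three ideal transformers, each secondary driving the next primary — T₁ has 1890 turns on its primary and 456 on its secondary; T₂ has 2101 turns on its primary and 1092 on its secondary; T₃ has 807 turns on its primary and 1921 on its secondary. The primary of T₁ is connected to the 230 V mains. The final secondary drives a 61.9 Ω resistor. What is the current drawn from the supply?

After T₁: V = 230.00 × 456/1890 = 55.492 V.
After T₂: V = 55.492 × 1092/2101 = 28.842 V.
After T₃: V = 28.842 × 1921/807 = 68.656 V.
I_load = 68.656/61.9 = 1.1092 A, so P_out = 68.656 × 1.1092 = 76.150 W.
All ideal ⇒ P_in = P_out, so I_supply = 76.150/230 = 0.331 A.

I_supply ≈ 0.331 A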